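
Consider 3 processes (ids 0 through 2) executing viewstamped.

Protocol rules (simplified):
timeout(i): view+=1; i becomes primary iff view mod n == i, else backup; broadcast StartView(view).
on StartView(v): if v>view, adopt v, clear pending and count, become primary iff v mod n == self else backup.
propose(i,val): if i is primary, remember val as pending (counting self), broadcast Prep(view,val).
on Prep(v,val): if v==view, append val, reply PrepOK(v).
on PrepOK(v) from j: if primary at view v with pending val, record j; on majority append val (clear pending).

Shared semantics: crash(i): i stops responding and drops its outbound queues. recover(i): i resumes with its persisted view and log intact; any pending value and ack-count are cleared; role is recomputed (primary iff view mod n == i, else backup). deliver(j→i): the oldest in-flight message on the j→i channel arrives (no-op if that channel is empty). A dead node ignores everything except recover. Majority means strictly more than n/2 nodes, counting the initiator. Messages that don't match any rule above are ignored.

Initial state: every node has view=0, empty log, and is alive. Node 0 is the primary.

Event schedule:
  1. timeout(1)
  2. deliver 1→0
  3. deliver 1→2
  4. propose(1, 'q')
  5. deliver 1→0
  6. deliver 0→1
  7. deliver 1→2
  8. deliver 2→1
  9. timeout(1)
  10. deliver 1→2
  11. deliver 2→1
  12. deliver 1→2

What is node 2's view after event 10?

1. timeout(1):  <1:prim v1 ->
2. deliver 1→0:  <0:back v1 ->
3. deliver 1→2:  <2:back v1 ->
4. propose(1,'q'):  nop
5. deliver 1→0:  <0:back v1 q>
6. deliver 0→1:  <1:prim v1 q>
7. deliver 1→2:  <2:back v1 q>
8. deliver 2→1:  nop
9. timeout(1):  <1:back v2 q>
10. deliver 1→2:  <2:prim v2 q>

2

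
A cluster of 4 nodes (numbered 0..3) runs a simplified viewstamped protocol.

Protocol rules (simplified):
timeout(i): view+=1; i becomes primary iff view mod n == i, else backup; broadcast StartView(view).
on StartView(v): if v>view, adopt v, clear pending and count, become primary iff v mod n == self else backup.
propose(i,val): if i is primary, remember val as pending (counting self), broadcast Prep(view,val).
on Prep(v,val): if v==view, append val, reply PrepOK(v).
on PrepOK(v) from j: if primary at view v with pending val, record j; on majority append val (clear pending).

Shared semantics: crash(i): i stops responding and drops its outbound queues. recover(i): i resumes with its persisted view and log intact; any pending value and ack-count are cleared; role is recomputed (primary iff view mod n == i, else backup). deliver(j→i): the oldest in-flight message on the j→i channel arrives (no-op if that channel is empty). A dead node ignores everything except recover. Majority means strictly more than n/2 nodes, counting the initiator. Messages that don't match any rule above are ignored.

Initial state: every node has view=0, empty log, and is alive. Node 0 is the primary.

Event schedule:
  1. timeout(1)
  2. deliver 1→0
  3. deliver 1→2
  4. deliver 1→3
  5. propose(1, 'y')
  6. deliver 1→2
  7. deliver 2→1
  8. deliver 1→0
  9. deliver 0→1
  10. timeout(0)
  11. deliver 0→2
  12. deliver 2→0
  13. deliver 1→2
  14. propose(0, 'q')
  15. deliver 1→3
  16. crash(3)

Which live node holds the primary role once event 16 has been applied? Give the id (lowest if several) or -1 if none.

1

after 1 — timeout(1): n1:prim/v1/[-]
after 2 — deliver 1→0: n0:back/v1/[-]
after 3 — deliver 1→2: n2:back/v1/[-]
after 4 — deliver 1→3: n3:back/v1/[-]
after 5 — propose(1,'y'): ·
after 6 — deliver 1→2: n2:back/v1/[y]
after 7 — deliver 2→1: ·
after 8 — deliver 1→0: n0:back/v1/[y]
after 9 — deliver 0→1: n1:prim/v1/[y]
after 10 — timeout(0): n0:back/v2/[y]
after 11 — deliver 0→2: n2:prim/v2/[y]
after 12 — deliver 2→0: ·
after 13 — deliver 1→2: ·
after 14 — propose(0,'q'): ·
after 15 — deliver 1→3: n3:back/v1/[y]
after 16 — crash(3): n3:✗back/v1/[y]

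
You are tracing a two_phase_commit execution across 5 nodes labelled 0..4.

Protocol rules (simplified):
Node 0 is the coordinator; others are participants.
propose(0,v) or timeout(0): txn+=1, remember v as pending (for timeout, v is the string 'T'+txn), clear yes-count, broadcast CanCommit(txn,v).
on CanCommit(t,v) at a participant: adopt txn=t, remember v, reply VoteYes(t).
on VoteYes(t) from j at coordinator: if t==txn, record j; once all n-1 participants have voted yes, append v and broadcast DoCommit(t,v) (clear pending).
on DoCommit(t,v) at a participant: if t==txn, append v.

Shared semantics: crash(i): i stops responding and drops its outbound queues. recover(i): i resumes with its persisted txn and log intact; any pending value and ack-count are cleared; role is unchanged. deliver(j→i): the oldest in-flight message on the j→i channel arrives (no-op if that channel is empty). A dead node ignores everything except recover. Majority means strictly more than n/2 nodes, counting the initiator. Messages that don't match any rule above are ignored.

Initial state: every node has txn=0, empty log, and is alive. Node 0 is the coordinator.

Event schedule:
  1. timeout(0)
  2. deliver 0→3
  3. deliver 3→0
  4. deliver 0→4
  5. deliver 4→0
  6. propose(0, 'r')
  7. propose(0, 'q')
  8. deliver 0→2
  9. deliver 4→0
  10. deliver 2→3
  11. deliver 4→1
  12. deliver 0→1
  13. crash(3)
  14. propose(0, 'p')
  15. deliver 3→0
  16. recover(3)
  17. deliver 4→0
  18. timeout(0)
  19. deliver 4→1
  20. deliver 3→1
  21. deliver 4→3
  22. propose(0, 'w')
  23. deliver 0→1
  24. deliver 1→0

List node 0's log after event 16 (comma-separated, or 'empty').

empty

after 1 — timeout(0): n0:coor/t1/[-]
after 2 — deliver 0→3: n3:part/t1/[-]
after 3 — deliver 3→0: ·
after 4 — deliver 0→4: n4:part/t1/[-]
after 5 — deliver 4→0: ·
after 6 — propose(0,'r'): n0:coor/t2/[-]
after 7 — propose(0,'q'): n0:coor/t3/[-]
after 8 — deliver 0→2: n2:part/t1/[-]
after 9 — deliver 4→0: ·
after 10 — deliver 2→3: ·
after 11 — deliver 4→1: ·
after 12 — deliver 0→1: n1:part/t1/[-]
after 13 — crash(3): n3:✗part/t1/[-]
after 14 — propose(0,'p'): n0:coor/t4/[-]
after 15 — deliver 3→0: ·
after 16 — recover(3): n3:part/t1/[-]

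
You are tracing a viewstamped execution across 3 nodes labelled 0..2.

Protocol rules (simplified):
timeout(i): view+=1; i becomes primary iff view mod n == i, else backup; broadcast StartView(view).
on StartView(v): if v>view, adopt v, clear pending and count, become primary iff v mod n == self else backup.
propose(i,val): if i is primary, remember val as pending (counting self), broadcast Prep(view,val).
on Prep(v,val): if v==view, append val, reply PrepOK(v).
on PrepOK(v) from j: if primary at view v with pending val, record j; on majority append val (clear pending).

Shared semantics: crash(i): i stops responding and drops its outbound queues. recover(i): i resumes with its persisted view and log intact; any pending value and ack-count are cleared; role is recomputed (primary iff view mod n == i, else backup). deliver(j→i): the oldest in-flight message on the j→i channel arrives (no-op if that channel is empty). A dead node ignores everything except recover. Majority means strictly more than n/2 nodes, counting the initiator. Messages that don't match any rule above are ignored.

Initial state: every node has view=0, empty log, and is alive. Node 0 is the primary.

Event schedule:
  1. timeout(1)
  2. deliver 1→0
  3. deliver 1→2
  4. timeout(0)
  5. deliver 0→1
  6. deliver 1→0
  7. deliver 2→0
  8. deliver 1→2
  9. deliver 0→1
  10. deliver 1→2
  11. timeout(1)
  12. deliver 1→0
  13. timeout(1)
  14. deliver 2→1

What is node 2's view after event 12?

after 1 — timeout(1): n1:prim/v1/[-]
after 2 — deliver 1→0: n0:back/v1/[-]
after 3 — deliver 1→2: n2:back/v1/[-]
after 4 — timeout(0): n0:back/v2/[-]
after 5 — deliver 0→1: n1:back/v2/[-]
after 6 — deliver 1→0: ·
after 7 — deliver 2→0: ·
after 8 — deliver 1→2: ·
after 9 — deliver 0→1: ·
after 10 — deliver 1→2: ·
after 11 — timeout(1): n1:back/v3/[-]
after 12 — deliver 1→0: n0:prim/v3/[-]

1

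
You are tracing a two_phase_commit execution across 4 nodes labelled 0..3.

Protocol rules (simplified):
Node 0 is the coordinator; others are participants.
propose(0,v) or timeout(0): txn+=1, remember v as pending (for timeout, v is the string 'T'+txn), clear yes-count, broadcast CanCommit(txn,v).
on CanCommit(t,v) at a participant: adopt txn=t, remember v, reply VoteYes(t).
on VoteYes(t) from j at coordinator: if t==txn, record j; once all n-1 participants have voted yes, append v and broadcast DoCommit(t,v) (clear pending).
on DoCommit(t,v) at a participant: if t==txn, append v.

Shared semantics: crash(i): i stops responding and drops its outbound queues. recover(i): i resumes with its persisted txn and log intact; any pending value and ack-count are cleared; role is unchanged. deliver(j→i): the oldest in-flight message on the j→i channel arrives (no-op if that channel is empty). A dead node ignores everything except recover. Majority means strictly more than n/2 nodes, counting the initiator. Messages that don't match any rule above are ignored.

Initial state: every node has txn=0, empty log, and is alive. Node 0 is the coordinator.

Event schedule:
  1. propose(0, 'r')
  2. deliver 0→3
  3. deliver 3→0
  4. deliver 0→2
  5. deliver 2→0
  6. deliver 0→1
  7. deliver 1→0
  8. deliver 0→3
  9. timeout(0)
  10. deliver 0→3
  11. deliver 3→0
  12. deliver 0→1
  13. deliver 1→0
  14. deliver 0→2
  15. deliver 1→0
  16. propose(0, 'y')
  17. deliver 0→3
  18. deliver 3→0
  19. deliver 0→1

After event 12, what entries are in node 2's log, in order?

step 1 propose(0,'r'): 0={coor,t=1,log=-}
step 2 deliver 0→3: 3={part,t=1,log=-}
step 3 deliver 3→0: —
step 4 deliver 0→2: 2={part,t=1,log=-}
step 5 deliver 2→0: —
step 6 deliver 0→1: 1={part,t=1,log=-}
step 7 deliver 1→0: 0={coor,t=1,log=r}
step 8 deliver 0→3: 3={part,t=1,log=r}
step 9 timeout(0): 0={coor,t=2,log=r}
step 10 deliver 0→3: 3={part,t=2,log=r}
step 11 deliver 3→0: —
step 12 deliver 0→1: 1={part,t=1,log=r}

empty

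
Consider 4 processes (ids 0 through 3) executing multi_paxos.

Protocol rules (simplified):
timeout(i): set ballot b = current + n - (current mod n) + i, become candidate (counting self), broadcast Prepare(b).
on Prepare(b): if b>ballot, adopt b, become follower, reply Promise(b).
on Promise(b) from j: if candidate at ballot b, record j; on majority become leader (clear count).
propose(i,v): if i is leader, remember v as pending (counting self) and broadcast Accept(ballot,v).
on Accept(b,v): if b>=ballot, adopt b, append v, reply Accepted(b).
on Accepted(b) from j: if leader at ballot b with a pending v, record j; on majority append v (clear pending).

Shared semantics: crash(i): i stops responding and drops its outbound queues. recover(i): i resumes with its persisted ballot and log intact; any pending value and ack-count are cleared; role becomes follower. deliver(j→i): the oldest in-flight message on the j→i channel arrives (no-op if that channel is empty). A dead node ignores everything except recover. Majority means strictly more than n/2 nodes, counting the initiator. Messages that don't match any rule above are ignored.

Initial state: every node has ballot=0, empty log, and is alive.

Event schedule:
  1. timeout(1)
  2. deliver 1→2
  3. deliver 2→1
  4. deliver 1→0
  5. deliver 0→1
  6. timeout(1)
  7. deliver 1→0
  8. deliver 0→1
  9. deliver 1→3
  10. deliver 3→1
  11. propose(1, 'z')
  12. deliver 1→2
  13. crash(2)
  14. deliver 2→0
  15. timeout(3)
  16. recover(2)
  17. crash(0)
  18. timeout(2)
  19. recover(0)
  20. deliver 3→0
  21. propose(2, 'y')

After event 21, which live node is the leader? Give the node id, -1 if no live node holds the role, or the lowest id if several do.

1. timeout(1):  <1:cand b5 ->
2. deliver 1→2:  <2:foll b5 ->
3. deliver 2→1:  nop
4. deliver 1→0:  <0:foll b5 ->
5. deliver 0→1:  <1:lead b5 ->
6. timeout(1):  <1:cand b9 ->
7. deliver 1→0:  <0:foll b9 ->
8. deliver 0→1:  nop
9. deliver 1→3:  <3:foll b5 ->
10. deliver 3→1:  nop
11. propose(1,'z'):  nop
12. deliver 1→2:  <2:foll b9 ->
13. crash(2):  <2:✗foll b9 ->
14. deliver 2→0:  nop
15. timeout(3):  <3:cand b11 ->
16. recover(2):  <2:foll b9 ->
17. crash(0):  <0:✗foll b9 ->
18. timeout(2):  <2:cand b14 ->
19. recover(0):  <0:foll b9 ->
20. deliver 3→0:  <0:foll b11 ->
21. propose(2,'y'):  nop

-1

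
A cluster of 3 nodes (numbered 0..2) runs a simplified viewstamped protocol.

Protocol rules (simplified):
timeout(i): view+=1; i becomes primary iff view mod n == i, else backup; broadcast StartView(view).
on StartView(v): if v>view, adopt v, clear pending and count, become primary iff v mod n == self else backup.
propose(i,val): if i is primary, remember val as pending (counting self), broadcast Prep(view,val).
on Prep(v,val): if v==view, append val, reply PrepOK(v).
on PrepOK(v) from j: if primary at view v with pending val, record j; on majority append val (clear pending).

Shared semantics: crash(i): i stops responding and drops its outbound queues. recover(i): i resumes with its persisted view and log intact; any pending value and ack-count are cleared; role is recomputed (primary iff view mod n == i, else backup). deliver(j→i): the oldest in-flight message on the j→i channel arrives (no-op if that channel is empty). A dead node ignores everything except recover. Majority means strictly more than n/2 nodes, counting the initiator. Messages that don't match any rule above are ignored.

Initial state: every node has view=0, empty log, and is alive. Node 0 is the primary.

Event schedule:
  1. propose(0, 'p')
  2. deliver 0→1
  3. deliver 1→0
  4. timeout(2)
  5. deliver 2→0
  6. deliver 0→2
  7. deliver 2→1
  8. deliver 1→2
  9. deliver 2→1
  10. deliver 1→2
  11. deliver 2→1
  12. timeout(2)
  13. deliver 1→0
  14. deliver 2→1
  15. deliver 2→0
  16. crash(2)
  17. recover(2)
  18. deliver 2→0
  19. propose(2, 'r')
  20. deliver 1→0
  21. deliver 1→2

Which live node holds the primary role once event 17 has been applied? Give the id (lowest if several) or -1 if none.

e1 propose(0,'p'): ·
e2 deliver 0→1: 1[back,v=0,p]
e3 deliver 1→0: 0[prim,v=0,p]
e4 timeout(2): 2[back,v=1,-]
e5 deliver 2→0: 0[back,v=1,p]
e6 deliver 0→2: ·
e7 deliver 2→1: 1[prim,v=1,p]
e8 deliver 1→2: ·
e9 deliver 2→1: ·
e10 deliver 1→2: ·
e11 deliver 2→1: ·
e12 timeout(2): 2[prim,v=2,-]
e13 deliver 1→0: ·
e14 deliver 2→1: 1[back,v=2,p]
e15 deliver 2→0: 0[back,v=2,p]
e16 crash(2): 2[✗prim,v=2,-]
e17 recover(2): 2[prim,v=2,-]

2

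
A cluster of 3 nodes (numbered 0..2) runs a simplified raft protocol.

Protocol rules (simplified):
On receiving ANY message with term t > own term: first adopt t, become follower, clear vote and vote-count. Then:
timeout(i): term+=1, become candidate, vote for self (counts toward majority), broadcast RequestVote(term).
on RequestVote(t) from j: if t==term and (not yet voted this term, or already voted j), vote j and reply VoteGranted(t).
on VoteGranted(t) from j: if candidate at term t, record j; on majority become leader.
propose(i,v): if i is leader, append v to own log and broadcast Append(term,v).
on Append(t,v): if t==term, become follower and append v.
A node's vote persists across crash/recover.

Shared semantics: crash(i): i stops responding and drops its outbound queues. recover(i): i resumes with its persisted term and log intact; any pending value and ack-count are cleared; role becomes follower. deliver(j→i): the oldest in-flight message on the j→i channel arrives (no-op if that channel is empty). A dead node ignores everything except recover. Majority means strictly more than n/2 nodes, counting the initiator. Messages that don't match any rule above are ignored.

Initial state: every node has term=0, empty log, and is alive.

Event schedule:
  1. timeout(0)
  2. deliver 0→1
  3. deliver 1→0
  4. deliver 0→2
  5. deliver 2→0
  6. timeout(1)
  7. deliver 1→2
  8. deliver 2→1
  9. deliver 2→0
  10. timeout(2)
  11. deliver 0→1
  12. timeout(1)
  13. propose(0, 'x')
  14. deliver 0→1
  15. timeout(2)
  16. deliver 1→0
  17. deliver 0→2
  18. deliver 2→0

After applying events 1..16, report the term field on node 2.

1. timeout(0):  <0:cand t1 ->
2. deliver 0→1:  <1:foll t1 ->
3. deliver 1→0:  <0:lead t1 ->
4. deliver 0→2:  <2:foll t1 ->
5. deliver 2→0:  nop
6. timeout(1):  <1:cand t2 ->
7. deliver 1→2:  <2:foll t2 ->
8. deliver 2→1:  <1:lead t2 ->
9. deliver 2→0:  nop
10. timeout(2):  <2:cand t3 ->
11. deliver 0→1:  nop
12. timeout(1):  <1:cand t3 ->
13. propose(0,'x'):  <0:lead t1 x>
14. deliver 0→1:  nop
15. timeout(2):  <2:cand t4 ->
16. deliver 1→0:  <0:foll t2 x>

4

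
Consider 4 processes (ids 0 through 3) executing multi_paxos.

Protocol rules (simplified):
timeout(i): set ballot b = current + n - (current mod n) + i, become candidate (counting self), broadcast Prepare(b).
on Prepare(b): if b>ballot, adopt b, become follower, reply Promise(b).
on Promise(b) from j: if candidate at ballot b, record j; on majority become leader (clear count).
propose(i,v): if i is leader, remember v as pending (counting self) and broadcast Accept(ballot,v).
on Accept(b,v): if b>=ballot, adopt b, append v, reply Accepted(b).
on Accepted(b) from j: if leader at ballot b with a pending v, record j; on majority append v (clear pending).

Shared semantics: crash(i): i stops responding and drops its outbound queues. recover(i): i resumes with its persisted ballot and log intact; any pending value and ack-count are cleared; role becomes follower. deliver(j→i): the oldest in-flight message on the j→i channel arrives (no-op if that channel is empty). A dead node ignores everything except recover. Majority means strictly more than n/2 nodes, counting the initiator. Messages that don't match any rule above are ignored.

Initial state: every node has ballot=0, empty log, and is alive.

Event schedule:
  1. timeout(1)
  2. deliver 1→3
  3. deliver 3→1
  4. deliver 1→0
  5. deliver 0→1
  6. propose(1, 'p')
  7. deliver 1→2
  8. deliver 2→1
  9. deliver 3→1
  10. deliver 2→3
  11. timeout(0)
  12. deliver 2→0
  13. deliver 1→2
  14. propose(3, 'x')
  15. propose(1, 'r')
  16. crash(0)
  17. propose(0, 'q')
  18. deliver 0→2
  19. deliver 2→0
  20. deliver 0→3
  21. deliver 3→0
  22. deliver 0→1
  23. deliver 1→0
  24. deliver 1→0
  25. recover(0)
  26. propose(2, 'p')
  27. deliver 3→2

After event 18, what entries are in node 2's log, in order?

1. timeout(1):  <1:cand b5 ->
2. deliver 1→3:  <3:foll b5 ->
3. deliver 3→1:  nop
4. deliver 1→0:  <0:foll b5 ->
5. deliver 0→1:  <1:lead b5 ->
6. propose(1,'p'):  nop
7. deliver 1→2:  <2:foll b5 ->
8. deliver 2→1:  nop
9. deliver 3→1:  nop
10. deliver 2→3:  nop
11. timeout(0):  <0:cand b8 ->
12. deliver 2→0:  nop
13. deliver 1→2:  <2:foll b5 p>
14. propose(3,'x'):  nop
15. propose(1,'r'):  nop
16. crash(0):  <0:✗cand b8 ->
17. propose(0,'q'):  nop
18. deliver 0→2:  nop

p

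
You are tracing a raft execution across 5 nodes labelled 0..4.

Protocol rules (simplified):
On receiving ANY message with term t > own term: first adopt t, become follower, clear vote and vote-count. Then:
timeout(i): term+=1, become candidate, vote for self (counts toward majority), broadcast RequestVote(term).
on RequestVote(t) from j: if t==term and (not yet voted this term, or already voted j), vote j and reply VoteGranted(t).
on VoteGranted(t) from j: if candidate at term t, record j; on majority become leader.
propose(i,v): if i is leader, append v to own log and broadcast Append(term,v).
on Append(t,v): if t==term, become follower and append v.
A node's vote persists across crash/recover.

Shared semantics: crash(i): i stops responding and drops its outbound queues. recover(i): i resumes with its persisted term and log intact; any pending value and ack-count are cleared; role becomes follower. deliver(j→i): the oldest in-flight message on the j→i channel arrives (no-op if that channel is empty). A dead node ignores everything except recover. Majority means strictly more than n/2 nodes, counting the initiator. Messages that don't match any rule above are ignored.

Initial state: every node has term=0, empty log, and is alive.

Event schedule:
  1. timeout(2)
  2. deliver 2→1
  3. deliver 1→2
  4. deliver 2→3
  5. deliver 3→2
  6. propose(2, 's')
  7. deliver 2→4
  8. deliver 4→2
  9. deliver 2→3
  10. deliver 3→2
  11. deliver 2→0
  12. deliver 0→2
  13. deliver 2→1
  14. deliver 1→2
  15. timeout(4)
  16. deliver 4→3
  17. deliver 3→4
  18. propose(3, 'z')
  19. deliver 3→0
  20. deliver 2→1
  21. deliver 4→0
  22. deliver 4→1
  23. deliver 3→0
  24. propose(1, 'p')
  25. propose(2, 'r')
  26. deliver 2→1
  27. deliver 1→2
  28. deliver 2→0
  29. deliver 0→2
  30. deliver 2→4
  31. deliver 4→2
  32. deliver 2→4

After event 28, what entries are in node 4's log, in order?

empty

e1 timeout(2): 2[cand,t=1,-]
e2 deliver 2→1: 1[foll,t=1,-]
e3 deliver 1→2: ·
e4 deliver 2→3: 3[foll,t=1,-]
e5 deliver 3→2: 2[lead,t=1,-]
e6 propose(2,'s'): 2[lead,t=1,s]
e7 deliver 2→4: 4[foll,t=1,-]
e8 deliver 4→2: ·
e9 deliver 2→3: 3[foll,t=1,s]
e10 deliver 3→2: ·
e11 deliver 2→0: 0[foll,t=1,-]
e12 deliver 0→2: ·
e13 deliver 2→1: 1[foll,t=1,s]
e14 deliver 1→2: ·
e15 timeout(4): 4[cand,t=2,-]
e16 deliver 4→3: 3[foll,t=2,s]
e17 deliver 3→4: ·
e18 propose(3,'z'): ·
e19 deliver 3→0: ·
e20 deliver 2→1: ·
e21 deliver 4→0: 0[foll,t=2,-]
e22 deliver 4→1: 1[foll,t=2,s]
e23 deliver 3→0: ·
e24 propose(1,'p'): ·
e25 propose(2,'r'): 2[lead,t=1,s,r]
e26 deliver 2→1: ·
e27 deliver 1→2: ·
e28 deliver 2→0: ·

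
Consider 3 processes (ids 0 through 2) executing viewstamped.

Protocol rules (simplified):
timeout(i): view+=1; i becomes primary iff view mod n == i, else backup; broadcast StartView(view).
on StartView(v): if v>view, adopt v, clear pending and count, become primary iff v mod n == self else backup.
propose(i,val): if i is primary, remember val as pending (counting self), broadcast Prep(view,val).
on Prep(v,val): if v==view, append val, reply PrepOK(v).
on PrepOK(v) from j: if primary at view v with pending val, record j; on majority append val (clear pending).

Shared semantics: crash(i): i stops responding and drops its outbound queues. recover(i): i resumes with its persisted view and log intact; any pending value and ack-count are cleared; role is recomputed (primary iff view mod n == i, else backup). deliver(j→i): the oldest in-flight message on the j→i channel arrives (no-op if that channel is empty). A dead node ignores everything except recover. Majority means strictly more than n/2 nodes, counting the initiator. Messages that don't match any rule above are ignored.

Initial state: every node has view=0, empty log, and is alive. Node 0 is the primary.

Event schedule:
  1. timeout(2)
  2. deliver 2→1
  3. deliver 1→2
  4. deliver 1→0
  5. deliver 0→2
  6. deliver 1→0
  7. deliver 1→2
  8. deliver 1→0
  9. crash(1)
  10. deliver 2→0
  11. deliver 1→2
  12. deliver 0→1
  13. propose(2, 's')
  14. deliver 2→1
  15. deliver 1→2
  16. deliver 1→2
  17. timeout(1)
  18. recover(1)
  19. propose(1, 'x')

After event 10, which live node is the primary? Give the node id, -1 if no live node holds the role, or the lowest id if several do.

-1

e1 timeout(2): 2[back,v=1,-]
e2 deliver 2→1: 1[prim,v=1,-]
e3 deliver 1→2: ·
e4 deliver 1→0: ·
e5 deliver 0→2: ·
e6 deliver 1→0: ·
e7 deliver 1→2: ·
e8 deliver 1→0: ·
e9 crash(1): 1[✗prim,v=1,-]
e10 deliver 2→0: 0[back,v=1,-]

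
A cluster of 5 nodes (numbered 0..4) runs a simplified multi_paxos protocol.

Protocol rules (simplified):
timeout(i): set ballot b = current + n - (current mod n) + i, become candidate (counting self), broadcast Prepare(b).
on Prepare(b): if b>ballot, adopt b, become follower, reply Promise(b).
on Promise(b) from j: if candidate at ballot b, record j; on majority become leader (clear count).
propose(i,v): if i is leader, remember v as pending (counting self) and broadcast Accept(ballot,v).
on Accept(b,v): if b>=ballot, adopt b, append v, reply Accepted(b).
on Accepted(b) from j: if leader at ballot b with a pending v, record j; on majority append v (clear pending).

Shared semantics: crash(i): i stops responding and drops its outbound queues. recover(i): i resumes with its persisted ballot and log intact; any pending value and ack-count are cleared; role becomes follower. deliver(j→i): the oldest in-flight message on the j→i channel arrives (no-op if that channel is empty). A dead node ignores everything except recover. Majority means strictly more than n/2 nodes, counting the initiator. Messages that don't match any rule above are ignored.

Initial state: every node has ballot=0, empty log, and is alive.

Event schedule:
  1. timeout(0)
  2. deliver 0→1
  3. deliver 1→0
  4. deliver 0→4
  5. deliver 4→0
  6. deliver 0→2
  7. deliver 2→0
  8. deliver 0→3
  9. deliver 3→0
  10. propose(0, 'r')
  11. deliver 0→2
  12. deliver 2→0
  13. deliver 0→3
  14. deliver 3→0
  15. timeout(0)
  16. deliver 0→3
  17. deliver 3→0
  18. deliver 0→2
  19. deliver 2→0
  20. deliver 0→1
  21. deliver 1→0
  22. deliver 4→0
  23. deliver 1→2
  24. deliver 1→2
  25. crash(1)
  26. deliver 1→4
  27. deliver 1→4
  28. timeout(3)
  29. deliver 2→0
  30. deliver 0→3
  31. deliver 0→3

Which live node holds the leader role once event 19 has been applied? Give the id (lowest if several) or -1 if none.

step 1 timeout(0): 0={cand,b=5,log=-}
step 2 deliver 0→1: 1={foll,b=5,log=-}
step 3 deliver 1→0: —
step 4 deliver 0→4: 4={foll,b=5,log=-}
step 5 deliver 4→0: 0={lead,b=5,log=-}
step 6 deliver 0→2: 2={foll,b=5,log=-}
step 7 deliver 2→0: —
step 8 deliver 0→3: 3={foll,b=5,log=-}
step 9 deliver 3→0: —
step 10 propose(0,'r'): —
step 11 deliver 0→2: 2={foll,b=5,log=r}
step 12 deliver 2→0: —
step 13 deliver 0→3: 3={foll,b=5,log=r}
step 14 deliver 3→0: 0={lead,b=5,log=r}
step 15 timeout(0): 0={cand,b=10,log=r}
step 16 deliver 0→3: 3={foll,b=10,log=r}
step 17 deliver 3→0: —
step 18 deliver 0→2: 2={foll,b=10,log=r}
step 19 deliver 2→0: 0={lead,b=10,log=r}

0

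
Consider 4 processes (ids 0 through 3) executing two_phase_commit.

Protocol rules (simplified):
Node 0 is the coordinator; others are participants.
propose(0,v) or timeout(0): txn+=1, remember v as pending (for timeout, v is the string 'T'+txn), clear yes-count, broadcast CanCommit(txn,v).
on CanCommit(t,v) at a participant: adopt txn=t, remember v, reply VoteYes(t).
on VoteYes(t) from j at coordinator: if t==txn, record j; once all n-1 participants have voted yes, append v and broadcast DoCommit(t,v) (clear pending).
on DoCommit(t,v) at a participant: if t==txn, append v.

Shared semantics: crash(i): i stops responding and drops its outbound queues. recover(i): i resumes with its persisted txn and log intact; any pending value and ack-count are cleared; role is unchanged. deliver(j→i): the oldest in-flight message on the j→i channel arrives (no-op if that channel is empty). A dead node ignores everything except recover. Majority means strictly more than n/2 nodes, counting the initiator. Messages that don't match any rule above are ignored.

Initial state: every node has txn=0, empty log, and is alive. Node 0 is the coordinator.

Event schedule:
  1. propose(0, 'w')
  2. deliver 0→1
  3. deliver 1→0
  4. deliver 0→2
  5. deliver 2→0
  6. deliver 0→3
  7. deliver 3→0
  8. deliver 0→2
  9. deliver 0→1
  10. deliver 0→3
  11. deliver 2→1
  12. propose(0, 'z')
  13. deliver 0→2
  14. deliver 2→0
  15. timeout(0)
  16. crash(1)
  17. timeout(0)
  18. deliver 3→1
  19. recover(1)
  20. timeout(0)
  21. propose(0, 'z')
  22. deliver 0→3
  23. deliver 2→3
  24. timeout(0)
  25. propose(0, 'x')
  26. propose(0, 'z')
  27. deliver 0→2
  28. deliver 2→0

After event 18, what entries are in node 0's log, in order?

[1] propose(0,'w') → N0(coor t1 [-])
[2] deliver 0→1 → N1(part t1 [-])
[3] deliver 1→0 → ∅
[4] deliver 0→2 → N2(part t1 [-])
[5] deliver 2→0 → ∅
[6] deliver 0→3 → N3(part t1 [-])
[7] deliver 3→0 → N0(coor t1 [w])
[8] deliver 0→2 → N2(part t1 [w])
[9] deliver 0→1 → N1(part t1 [w])
[10] deliver 0→3 → N3(part t1 [w])
[11] deliver 2→1 → ∅
[12] propose(0,'z') → N0(coor t2 [w])
[13] deliver 0→2 → N2(part t2 [w])
[14] deliver 2→0 → ∅
[15] timeout(0) → N0(coor t3 [w])
[16] crash(1) → N1(✗part t1 [w])
[17] timeout(0) → N0(coor t4 [w])
[18] deliver 3→1 → ∅

w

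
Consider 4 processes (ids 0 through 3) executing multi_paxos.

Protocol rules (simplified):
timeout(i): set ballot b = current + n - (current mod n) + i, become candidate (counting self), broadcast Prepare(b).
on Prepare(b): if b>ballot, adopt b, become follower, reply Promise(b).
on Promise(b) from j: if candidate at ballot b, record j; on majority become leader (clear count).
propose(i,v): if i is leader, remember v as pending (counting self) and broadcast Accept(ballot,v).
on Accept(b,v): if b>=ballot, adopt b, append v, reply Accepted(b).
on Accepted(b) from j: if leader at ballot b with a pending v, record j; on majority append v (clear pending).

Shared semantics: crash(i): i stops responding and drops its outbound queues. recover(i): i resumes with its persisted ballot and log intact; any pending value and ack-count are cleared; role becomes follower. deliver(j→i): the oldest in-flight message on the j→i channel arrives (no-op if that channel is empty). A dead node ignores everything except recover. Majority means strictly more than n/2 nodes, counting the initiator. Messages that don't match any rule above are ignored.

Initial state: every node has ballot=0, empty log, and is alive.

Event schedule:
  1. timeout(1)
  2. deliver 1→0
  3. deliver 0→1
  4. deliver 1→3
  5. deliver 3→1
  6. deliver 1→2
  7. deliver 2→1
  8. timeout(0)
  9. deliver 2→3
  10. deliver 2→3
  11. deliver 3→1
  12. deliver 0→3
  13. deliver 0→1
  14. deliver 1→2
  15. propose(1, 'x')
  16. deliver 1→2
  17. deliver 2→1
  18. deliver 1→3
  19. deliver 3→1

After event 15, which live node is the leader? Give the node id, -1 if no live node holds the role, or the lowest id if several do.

e1 timeout(1): 1[cand,b=5,-]
e2 deliver 1→0: 0[foll,b=5,-]
e3 deliver 0→1: ·
e4 deliver 1→3: 3[foll,b=5,-]
e5 deliver 3→1: 1[lead,b=5,-]
e6 deliver 1→2: 2[foll,b=5,-]
e7 deliver 2→1: ·
e8 timeout(0): 0[cand,b=8,-]
e9 deliver 2→3: ·
e10 deliver 2→3: ·
e11 deliver 3→1: ·
e12 deliver 0→3: 3[foll,b=8,-]
e13 deliver 0→1: 1[foll,b=8,-]
e14 deliver 1→2: ·
e15 propose(1,'x'): ·

-1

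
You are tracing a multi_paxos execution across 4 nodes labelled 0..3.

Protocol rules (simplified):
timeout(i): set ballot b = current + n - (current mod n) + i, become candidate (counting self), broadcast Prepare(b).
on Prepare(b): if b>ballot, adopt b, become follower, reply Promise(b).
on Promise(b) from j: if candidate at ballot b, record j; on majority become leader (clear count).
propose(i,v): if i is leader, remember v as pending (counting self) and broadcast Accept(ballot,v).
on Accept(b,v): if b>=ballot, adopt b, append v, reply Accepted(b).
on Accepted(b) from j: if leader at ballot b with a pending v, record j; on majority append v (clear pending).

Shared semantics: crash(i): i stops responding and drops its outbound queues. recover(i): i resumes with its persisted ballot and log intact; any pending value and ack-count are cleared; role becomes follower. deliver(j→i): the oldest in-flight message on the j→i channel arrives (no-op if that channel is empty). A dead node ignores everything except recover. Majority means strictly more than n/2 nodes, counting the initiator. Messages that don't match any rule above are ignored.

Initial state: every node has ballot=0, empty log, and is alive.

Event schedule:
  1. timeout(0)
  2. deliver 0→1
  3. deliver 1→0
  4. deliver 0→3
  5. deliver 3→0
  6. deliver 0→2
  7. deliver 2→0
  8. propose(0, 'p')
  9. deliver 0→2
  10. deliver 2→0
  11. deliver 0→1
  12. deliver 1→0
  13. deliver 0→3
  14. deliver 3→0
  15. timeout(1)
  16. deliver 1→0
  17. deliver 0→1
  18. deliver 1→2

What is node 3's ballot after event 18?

4

step 1 timeout(0): 0={cand,b=4,log=-}
step 2 deliver 0→1: 1={foll,b=4,log=-}
step 3 deliver 1→0: —
step 4 deliver 0→3: 3={foll,b=4,log=-}
step 5 deliver 3→0: 0={lead,b=4,log=-}
step 6 deliver 0→2: 2={foll,b=4,log=-}
step 7 deliver 2→0: —
step 8 propose(0,'p'): —
step 9 deliver 0→2: 2={foll,b=4,log=p}
step 10 deliver 2→0: —
step 11 deliver 0→1: 1={foll,b=4,log=p}
step 12 deliver 1→0: 0={lead,b=4,log=p}
step 13 deliver 0→3: 3={foll,b=4,log=p}
step 14 deliver 3→0: —
step 15 timeout(1): 1={cand,b=9,log=p}
step 16 deliver 1→0: 0={foll,b=9,log=p}
step 17 deliver 0→1: —
step 18 deliver 1→2: 2={foll,b=9,log=p}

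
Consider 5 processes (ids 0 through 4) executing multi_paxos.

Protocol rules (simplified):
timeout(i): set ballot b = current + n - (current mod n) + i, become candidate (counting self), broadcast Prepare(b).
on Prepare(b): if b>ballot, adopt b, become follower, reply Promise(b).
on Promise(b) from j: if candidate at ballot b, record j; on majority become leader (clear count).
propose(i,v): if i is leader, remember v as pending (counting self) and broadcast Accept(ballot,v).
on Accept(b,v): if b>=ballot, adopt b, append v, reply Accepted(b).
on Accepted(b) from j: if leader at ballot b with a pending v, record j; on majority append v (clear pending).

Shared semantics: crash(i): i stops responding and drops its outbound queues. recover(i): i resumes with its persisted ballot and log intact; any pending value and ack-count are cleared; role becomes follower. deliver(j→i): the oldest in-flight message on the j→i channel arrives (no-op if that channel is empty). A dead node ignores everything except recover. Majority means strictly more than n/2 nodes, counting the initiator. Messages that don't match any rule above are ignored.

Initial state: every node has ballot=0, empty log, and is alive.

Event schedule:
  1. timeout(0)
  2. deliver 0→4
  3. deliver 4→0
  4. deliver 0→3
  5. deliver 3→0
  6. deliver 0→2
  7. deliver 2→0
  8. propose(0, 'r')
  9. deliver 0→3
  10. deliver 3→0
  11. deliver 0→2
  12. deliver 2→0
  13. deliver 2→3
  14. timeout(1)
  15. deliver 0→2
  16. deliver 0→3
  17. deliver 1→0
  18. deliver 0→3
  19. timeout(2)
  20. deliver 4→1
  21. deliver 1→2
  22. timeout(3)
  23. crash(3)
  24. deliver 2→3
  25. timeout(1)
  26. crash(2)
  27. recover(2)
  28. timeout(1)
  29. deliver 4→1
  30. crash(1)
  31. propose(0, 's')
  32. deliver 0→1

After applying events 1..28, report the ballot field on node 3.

[1] timeout(0) → N0(cand b5 [-])
[2] deliver 0→4 → N4(foll b5 [-])
[3] deliver 4→0 → ∅
[4] deliver 0→3 → N3(foll b5 [-])
[5] deliver 3→0 → N0(lead b5 [-])
[6] deliver 0→2 → N2(foll b5 [-])
[7] deliver 2→0 → ∅
[8] propose(0,'r') → ∅
[9] deliver 0→3 → N3(foll b5 [r])
[10] deliver 3→0 → ∅
[11] deliver 0→2 → N2(foll b5 [r])
[12] deliver 2→0 → N0(lead b5 [r])
[13] deliver 2→3 → ∅
[14] timeout(1) → N1(cand b6 [-])
[15] deliver 0→2 → ∅
[16] deliver 0→3 → ∅
[17] deliver 1→0 → N0(foll b6 [r])
[18] deliver 0→3 → ∅
[19] timeout(2) → N2(cand b12 [r])
[20] deliver 4→1 → ∅
[21] deliver 1→2 → ∅
[22] timeout(3) → N3(cand b13 [r])
[23] crash(3) → N3(✗cand b13 [r])
[24] deliver 2→3 → ∅
[25] timeout(1) → N1(cand b11 [-])
[26] crash(2) → N2(✗cand b12 [r])
[27] recover(2) → N2(foll b12 [r])
[28] timeout(1) → N1(cand b16 [-])

13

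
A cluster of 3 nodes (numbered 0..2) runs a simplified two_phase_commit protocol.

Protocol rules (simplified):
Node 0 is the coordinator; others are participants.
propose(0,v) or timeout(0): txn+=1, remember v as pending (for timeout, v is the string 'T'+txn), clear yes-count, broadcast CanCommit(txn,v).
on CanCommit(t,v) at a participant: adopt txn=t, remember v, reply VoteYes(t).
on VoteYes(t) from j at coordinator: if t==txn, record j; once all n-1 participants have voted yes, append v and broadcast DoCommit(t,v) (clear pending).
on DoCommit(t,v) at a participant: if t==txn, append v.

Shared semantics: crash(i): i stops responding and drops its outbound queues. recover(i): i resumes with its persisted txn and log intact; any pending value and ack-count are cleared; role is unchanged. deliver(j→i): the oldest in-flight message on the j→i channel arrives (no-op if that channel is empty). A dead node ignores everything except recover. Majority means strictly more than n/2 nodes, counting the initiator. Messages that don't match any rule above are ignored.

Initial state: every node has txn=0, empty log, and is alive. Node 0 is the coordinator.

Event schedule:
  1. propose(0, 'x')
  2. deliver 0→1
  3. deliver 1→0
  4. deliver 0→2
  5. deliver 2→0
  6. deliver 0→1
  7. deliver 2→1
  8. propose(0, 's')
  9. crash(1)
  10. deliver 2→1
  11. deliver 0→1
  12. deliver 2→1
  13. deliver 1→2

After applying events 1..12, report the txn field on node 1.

1

e1 propose(0,'x'): 0[coor,t=1,-]
e2 deliver 0→1: 1[part,t=1,-]
e3 deliver 1→0: ·
e4 deliver 0→2: 2[part,t=1,-]
e5 deliver 2→0: 0[coor,t=1,x]
e6 deliver 0→1: 1[part,t=1,x]
e7 deliver 2→1: ·
e8 propose(0,'s'): 0[coor,t=2,x]
e9 crash(1): 1[✗part,t=1,x]
e10 deliver 2→1: ·
e11 deliver 0→1: ·
e12 deliver 2→1: ·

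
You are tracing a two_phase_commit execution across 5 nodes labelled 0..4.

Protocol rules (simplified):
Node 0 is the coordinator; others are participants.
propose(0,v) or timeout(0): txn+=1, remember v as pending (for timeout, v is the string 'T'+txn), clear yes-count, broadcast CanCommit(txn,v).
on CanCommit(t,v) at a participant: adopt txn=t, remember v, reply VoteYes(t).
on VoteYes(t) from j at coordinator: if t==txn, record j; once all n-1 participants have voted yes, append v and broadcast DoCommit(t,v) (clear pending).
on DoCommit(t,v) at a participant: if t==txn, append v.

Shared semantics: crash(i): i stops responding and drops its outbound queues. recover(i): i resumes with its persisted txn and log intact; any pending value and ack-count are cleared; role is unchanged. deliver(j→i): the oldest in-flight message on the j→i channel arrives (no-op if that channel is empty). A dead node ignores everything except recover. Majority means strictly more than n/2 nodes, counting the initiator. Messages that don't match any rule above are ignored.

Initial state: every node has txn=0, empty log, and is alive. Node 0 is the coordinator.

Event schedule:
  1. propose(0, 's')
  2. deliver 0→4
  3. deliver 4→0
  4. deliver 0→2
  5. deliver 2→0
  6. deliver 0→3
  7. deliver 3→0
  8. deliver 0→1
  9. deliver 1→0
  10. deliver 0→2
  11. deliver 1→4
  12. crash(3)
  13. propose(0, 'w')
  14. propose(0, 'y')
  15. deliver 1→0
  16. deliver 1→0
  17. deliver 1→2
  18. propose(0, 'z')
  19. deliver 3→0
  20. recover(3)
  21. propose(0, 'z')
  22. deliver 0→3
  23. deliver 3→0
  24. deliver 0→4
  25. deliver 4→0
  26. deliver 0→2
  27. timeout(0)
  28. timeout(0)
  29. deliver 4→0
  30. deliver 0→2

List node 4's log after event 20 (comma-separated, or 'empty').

empty

1. propose(0,'s'):  <0:coor t1 ->
2. deliver 0→4:  <4:part t1 ->
3. deliver 4→0:  nop
4. deliver 0→2:  <2:part t1 ->
5. deliver 2→0:  nop
6. deliver 0→3:  <3:part t1 ->
7. deliver 3→0:  nop
8. deliver 0→1:  <1:part t1 ->
9. deliver 1→0:  <0:coor t1 s>
10. deliver 0→2:  <2:part t1 s>
11. deliver 1→4:  nop
12. crash(3):  <3:✗part t1 ->
13. propose(0,'w'):  <0:coor t2 s>
14. propose(0,'y'):  <0:coor t3 s>
15. deliver 1→0:  nop
16. deliver 1→0:  nop
17. deliver 1→2:  nop
18. propose(0,'z'):  <0:coor t4 s>
19. deliver 3→0:  nop
20. recover(3):  <3:part t1 ->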